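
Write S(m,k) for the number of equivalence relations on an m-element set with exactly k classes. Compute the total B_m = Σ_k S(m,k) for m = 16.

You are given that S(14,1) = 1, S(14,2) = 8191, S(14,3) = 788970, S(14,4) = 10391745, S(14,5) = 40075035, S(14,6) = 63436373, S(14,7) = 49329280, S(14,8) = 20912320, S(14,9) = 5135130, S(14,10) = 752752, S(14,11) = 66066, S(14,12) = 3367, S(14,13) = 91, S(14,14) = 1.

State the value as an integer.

10480142147

r15: T_15,1=1×1+0=1; T_15,2=2×8191+1=16383; T_15,3=3×788970+8191=2375101; T_15,4=4×10391745+788970=42355950; T_15,5=5×40075035+10391745=210766920; T_15,6=6×63436373+40075035=420693273; T_15,7=7×49329280+63436373=408741333; T_15,8=8×20912320+49329280=216627840; T_15,9=9×5135130+20912320=67128490; T_15,10=10×752752+5135130=12662650; T_15,11=11×66066+752752=1479478; T_15,12=12×3367+66066=106470; T_15,13=13×91+3367=4550; T_15,14=14×1+91=105; T_15,15=15×0+1=1
r16: T_16,1=1×1+0=1; T_16,2=2×16383+1=32767; T_16,3=3×2375101+16383=7141686; T_16,4=4×42355950+2375101=171798901; T_16,5=5×210766920+42355950=1096190550; T_16,6=6×420693273+210766920=2734926558; T_16,7=7×408741333+420693273=3281882604; T_16,8=8×216627840+408741333=2141764053; T_16,9=9×67128490+216627840=820784250; T_16,10=10×12662650+67128490=193754990; T_16,11=11×1479478+12662650=28936908; T_16,12=12×106470+1479478=2757118; T_16,13=13×4550+106470=165620; T_16,14=14×105+4550=6020; T_16,15=15×1+105=120; T_16,16=16×0+1=1
B_16 = ΣS(16,k) = 1+32767+7141686+171798901+1096190550+2734926558+3281882604+2141764053+820784250+193754990+28936908+2757118+165620+6020+120+1 = 10480142147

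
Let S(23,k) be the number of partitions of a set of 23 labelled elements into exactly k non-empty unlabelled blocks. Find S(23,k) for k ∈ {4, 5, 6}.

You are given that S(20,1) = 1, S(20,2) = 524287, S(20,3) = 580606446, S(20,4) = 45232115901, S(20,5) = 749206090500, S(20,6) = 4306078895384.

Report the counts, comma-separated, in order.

2916342574750, 96416888184100, 998969857983405

@21  (21,2):524287·2+1→1048575, (21,3):580606446·3+524287→1742343625, (21,4):45232115901·4+580606446→181509070050, (21,5):749206090500·5+45232115901→3791262568401, (21,6):4306078895384·6+749206090500→26585679462804
@22  (22,3):1742343625·3+1048575→5228079450, (22,4):181509070050·4+1742343625→727778623825, (22,5):3791262568401·5+181509070050→19137821912055, (22,6):26585679462804·6+3791262568401→163305339345225
@23  (23,4):727778623825·4+5228079450→2916342574750, (23,5):19137821912055·5+727778623825→96416888184100, (23,6):163305339345225·6+19137821912055→998969857983405
Read S(23,4) = 2916342574750, S(23,5) = 96416888184100, S(23,6) = 998969857983405.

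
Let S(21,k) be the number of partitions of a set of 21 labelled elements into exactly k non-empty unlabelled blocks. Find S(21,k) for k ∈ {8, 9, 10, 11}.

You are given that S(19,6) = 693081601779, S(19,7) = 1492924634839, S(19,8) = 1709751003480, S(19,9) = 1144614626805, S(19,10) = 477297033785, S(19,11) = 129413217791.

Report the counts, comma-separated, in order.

i=20: T(20,7)=693081601779+7·1492924634839=11143554045652 | T(20,8)=1492924634839+8·1709751003480=15170932662679 | T(20,9)=1709751003480+9·1144614626805=12011282644725 | T(20,10)=1144614626805+10·477297033785=5917584964655 | T(20,11)=477297033785+11·129413217791=1900842429486
i=21: T(21,8)=11143554045652+8·15170932662679=132511015347084 | T(21,9)=15170932662679+9·12011282644725=123272476465204 | T(21,10)=12011282644725+10·5917584964655=71187132291275 | T(21,11)=5917584964655+11·1900842429486=26826851689001
Read S(21,8) = 132511015347084, S(21,9) = 123272476465204, S(21,10) = 71187132291275, S(21,11) = 26826851689001.

132511015347084, 123272476465204, 71187132291275, 26826851689001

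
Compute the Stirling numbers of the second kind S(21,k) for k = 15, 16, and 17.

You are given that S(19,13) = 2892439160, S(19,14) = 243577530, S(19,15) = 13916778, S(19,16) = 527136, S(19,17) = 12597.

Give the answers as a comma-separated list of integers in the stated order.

i=20: T(20,14)=2892439160+14·243577530=6302524580 | T(20,15)=243577530+15·13916778=452329200 | T(20,16)=13916778+16·527136=22350954 | T(20,17)=527136+17·12597=741285
i=21: T(21,15)=6302524580+15·452329200=13087462580 | T(21,16)=452329200+16·22350954=809944464 | T(21,17)=22350954+17·741285=34952799
Read S(21,15) = 13087462580, S(21,16) = 809944464, S(21,17) = 34952799.

13087462580, 809944464, 34952799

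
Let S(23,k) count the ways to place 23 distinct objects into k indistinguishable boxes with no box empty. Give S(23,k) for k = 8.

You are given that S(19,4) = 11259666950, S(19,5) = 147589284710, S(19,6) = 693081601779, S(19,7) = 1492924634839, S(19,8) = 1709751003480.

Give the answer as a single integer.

9741955019900400

row 20: T[20][5]=5·147589284710+11259666950=749206090500  T[20][6]=6·693081601779+147589284710=4306078895384  T[20][7]=7·1492924634839+693081601779=11143554045652  T[20][8]=8·1709751003480+1492924634839=15170932662679
row 21: T[21][6]=6·4306078895384+749206090500=26585679462804  T[21][7]=7·11143554045652+4306078895384=82310957214948  T[21][8]=8·15170932662679+11143554045652=132511015347084
row 22: T[22][7]=7·82310957214948+26585679462804=602762379967440  T[22][8]=8·132511015347084+82310957214948=1142399079991620
row 23: T[23][8]=8·1142399079991620+602762379967440=9741955019900400
Read S(23,8) = 9741955019900400.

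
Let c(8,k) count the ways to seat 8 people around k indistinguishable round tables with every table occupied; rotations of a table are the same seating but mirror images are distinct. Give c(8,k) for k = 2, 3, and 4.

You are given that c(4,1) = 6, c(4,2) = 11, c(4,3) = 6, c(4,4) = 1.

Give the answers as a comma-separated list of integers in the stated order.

13068, 13132, 6769

[5] T[5,1]:4*6+0=24 · T[5,2]:4*11+6=50 · T[5,3]:4*6+11=35 · T[5,4]:4*1+6=10
[6] T[6,1]:5*24+0=120 · T[6,2]:5*50+24=274 · T[6,3]:5*35+50=225 · T[6,4]:5*10+35=85
[7] T[7,1]:6*120+0=720 · T[7,2]:6*274+120=1764 · T[7,3]:6*225+274=1624 · T[7,4]:6*85+225=735
[8] T[8,2]:7*1764+720=13068 · T[8,3]:7*1624+1764=13132 · T[8,4]:7*735+1624=6769
Read c(8,2) = 13068, c(8,3) = 13132, c(8,4) = 6769.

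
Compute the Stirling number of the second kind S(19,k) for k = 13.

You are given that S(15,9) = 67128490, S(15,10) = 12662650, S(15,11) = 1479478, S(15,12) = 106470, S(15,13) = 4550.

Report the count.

2892439160

[16] T[16,10]:10*12662650+67128490=193754990 · T[16,11]:11*1479478+12662650=28936908 · T[16,12]:12*106470+1479478=2757118 · T[16,13]:13*4550+106470=165620
[17] T[17,11]:11*28936908+193754990=512060978 · T[17,12]:12*2757118+28936908=62022324 · T[17,13]:13*165620+2757118=4910178
[18] T[18,12]:12*62022324+512060978=1256328866 · T[18,13]:13*4910178+62022324=125854638
[19] T[19,13]:13*125854638+1256328866=2892439160
Read S(19,13) = 2892439160.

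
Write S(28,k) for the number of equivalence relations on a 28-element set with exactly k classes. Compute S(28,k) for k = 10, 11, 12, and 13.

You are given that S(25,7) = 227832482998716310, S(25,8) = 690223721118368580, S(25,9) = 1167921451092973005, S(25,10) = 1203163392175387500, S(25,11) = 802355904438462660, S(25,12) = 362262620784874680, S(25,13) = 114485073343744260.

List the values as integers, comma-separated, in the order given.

row 26: T[26][8]=8·690223721118368580+227832482998716310=5749622251945664950  T[26][9]=9·1167921451092973005+690223721118368580=11201516780955125625  T[26][10]=10·1203163392175387500+1167921451092973005=13199555372846848005  T[26][11]=11·802355904438462660+1203163392175387500=10029078340998476760  T[26][12]=12·362262620784874680+802355904438462660=5149507353856958820  T[26][13]=13·114485073343744260+362262620784874680=1850568574253550060
row 27: T[27][9]=9·11201516780955125625+5749622251945664950=106563273280541795575  T[27][10]=10·13199555372846848005+11201516780955125625=143197070509423605675  T[27][11]=11·10029078340998476760+13199555372846848005=123519417123830092365  T[27][12]=12·5149507353856958820+10029078340998476760=71823166587281982600  T[27][13]=13·1850568574253550060+5149507353856958820=29206898819153109600
row 28: T[28][10]=10·143197070509423605675+106563273280541795575=1538533978374777852325  T[28][11]=11·123519417123830092365+143197070509423605675=1501910658871554621690  T[28][12]=12·71823166587281982600+123519417123830092365=985397416171213883565  T[28][13]=13·29206898819153109600+71823166587281982600=451512851236272407400
Read S(28,10) = 1538533978374777852325, S(28,11) = 1501910658871554621690, S(28,12) = 985397416171213883565, S(28,13) = 451512851236272407400.

1538533978374777852325, 1501910658871554621690, 985397416171213883565, 451512851236272407400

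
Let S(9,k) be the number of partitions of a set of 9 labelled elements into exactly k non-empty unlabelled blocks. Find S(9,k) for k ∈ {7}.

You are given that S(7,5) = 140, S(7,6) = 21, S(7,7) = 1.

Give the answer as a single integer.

@8  (8,6):21·6+140→266, (8,7):1·7+21→28
@9  (9,7):28·7+266→462
Read S(9,7) = 462.

462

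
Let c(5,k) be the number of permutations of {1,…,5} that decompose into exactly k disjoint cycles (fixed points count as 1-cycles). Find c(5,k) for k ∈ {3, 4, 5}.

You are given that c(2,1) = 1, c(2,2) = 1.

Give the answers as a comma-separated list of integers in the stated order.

[3] T[3,1]:2*1+0=2 · T[3,2]:2*1+1=3 · T[3,3]:2*0+1=1
[4] T[4,2]:3*3+2=11 · T[4,3]:3*1+3=6 · T[4,4]:3*0+1=1
[5] T[5,3]:4*6+11=35 · T[5,4]:4*1+6=10 · T[5,5]:4*0+1=1
Read c(5,3) = 35, c(5,4) = 10, c(5,5) = 1.

35, 10, 1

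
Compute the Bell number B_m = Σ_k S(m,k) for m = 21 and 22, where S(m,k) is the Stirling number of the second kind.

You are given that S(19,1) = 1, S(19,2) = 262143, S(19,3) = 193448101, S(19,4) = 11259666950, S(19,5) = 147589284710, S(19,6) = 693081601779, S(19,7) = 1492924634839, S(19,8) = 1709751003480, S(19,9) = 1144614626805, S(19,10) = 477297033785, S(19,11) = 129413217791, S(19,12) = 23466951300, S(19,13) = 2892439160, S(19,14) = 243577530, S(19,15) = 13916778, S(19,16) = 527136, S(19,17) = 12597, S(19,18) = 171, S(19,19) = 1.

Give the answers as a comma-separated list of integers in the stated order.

[20] T[20,1]:1*1+0=1 · T[20,2]:2*262143+1=524287 · T[20,3]:3*193448101+262143=580606446 · T[20,4]:4*11259666950+193448101=45232115901 · T[20,5]:5*147589284710+11259666950=749206090500 · T[20,6]:6*693081601779+147589284710=4306078895384 · T[20,7]:7*1492924634839+693081601779=11143554045652 · T[20,8]:8*1709751003480+1492924634839=15170932662679 · T[20,9]:9*1144614626805+1709751003480=12011282644725 · T[20,10]:10*477297033785+1144614626805=5917584964655 · T[20,11]:11*129413217791+477297033785=1900842429486 · T[20,12]:12*23466951300+129413217791=411016633391 · T[20,13]:13*2892439160+23466951300=61068660380 · T[20,14]:14*243577530+2892439160=6302524580 · T[20,15]:15*13916778+243577530=452329200 · T[20,16]:16*527136+13916778=22350954 · T[20,17]:17*12597+527136=741285 · T[20,18]:18*171+12597=15675 · T[20,19]:19*1+171=190 · T[20,20]:20*0+1=1
[21] T[21,1]:1*1+0=1 · T[21,2]:2*524287+1=1048575 · T[21,3]:3*580606446+524287=1742343625 · T[21,4]:4*45232115901+580606446=181509070050 · T[21,5]:5*749206090500+45232115901=3791262568401 · T[21,6]:6*4306078895384+749206090500=26585679462804 · T[21,7]:7*11143554045652+4306078895384=82310957214948 · T[21,8]:8*15170932662679+11143554045652=132511015347084 · T[21,9]:9*12011282644725+15170932662679=123272476465204 · T[21,10]:10*5917584964655+12011282644725=71187132291275 · T[21,11]:11*1900842429486+5917584964655=26826851689001 · T[21,12]:12*411016633391+1900842429486=6833042030178 · T[21,13]:13*61068660380+411016633391=1204909218331 · T[21,14]:14*6302524580+61068660380=149304004500 · T[21,15]:15*452329200+6302524580=13087462580 · T[21,16]:16*22350954+452329200=809944464 · T[21,17]:17*741285+22350954=34952799 · T[21,18]:18*15675+741285=1023435 · T[21,19]:19*190+15675=19285 · T[21,20]:20*1+190=210 · T[21,21]:21*0+1=1
[22] T[22,1]:1*1+0=1 · T[22,2]:2*1048575+1=2097151 · T[22,3]:3*1742343625+1048575=5228079450 · T[22,4]:4*181509070050+1742343625=727778623825 · T[22,5]:5*3791262568401+181509070050=19137821912055 · T[22,6]:6*26585679462804+3791262568401=163305339345225 · T[22,7]:7*82310957214948+26585679462804=602762379967440 · T[22,8]:8*132511015347084+82310957214948=1142399079991620 · T[22,9]:9*123272476465204+132511015347084=1241963303533920 · T[22,10]:10*71187132291275+123272476465204=835143799377954 · T[22,11]:11*26826851689001+71187132291275=366282500870286 · T[22,12]:12*6833042030178+26826851689001=108823356051137 · T[22,13]:13*1204909218331+6833042030178=22496861868481 · T[22,14]:14*149304004500+1204909218331=3295165281331 · T[22,15]:15*13087462580+149304004500=345615943200 · T[22,16]:16*809944464+13087462580=26046574004 · T[22,17]:17*34952799+809944464=1404142047 · T[22,18]:18*1023435+34952799=53374629 · T[22,19]:19*19285+1023435=1389850 · T[22,20]:20*210+19285=23485 · T[22,21]:21*1+210=231 · T[22,22]:22*0+1=1
B_21 = ΣS(21,k) = 1+1048575+1742343625+181509070050+3791262568401+26585679462804+82310957214948+132511015347084+123272476465204+71187132291275+26826851689001+6833042030178+1204909218331+149304004500+13087462580+809944464+34952799+1023435+19285+210+1 = 474869816156751
B_22 = ΣS(22,k) = 1+2097151+5228079450+727778623825+19137821912055+163305339345225+602762379967440+1142399079991620+1241963303533920+835143799377954+366282500870286+108823356051137+22496861868481+3295165281331+345615943200+26046574004+1404142047+53374629+1389850+23485+231+1 = 4506715738447323

474869816156751, 4506715738447323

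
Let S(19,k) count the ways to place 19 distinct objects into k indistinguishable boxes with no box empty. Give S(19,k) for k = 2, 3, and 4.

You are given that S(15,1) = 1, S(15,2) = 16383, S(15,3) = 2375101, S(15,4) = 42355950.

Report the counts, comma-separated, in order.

r16: T_16,1=1×1+0=1; T_16,2=2×16383+1=32767; T_16,3=3×2375101+16383=7141686; T_16,4=4×42355950+2375101=171798901
r17: T_17,1=1×1+0=1; T_17,2=2×32767+1=65535; T_17,3=3×7141686+32767=21457825; T_17,4=4×171798901+7141686=694337290
r18: T_18,1=1×1+0=1; T_18,2=2×65535+1=131071; T_18,3=3×21457825+65535=64439010; T_18,4=4×694337290+21457825=2798806985
r19: T_19,2=2×131071+1=262143; T_19,3=3×64439010+131071=193448101; T_19,4=4×2798806985+64439010=11259666950
Read S(19,2) = 262143, S(19,3) = 193448101, S(19,4) = 11259666950.

262143, 193448101, 11259666950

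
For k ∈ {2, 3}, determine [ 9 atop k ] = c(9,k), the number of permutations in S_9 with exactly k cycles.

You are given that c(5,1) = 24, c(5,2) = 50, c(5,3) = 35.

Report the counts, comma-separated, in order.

row 6: T[6][1]=5·24+0=120  T[6][2]=5·50+24=274  T[6][3]=5·35+50=225
row 7: T[7][1]=6·120+0=720  T[7][2]=6·274+120=1764  T[7][3]=6·225+274=1624
row 8: T[8][1]=7·720+0=5040  T[8][2]=7·1764+720=13068  T[8][3]=7·1624+1764=13132
row 9: T[9][2]=8·13068+5040=109584  T[9][3]=8·13132+13068=118124
Read c(9,2) = 109584, c(9,3) = 118124.

109584, 118124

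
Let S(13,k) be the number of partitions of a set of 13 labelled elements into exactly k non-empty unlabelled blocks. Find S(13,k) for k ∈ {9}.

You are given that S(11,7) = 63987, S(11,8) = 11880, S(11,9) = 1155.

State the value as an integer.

359502

[12] T[12,8]:8*11880+63987=159027 · T[12,9]:9*1155+11880=22275
[13] T[13,9]:9*22275+159027=359502
Read S(13,9) = 359502.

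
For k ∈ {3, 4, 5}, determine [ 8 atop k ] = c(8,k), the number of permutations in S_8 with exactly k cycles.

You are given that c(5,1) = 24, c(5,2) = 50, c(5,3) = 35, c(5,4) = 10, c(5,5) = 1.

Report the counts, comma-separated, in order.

13132, 6769, 1960

@6  (6,1):24·5+0→120, (6,2):50·5+24→274, (6,3):35·5+50→225, (6,4):10·5+35→85, (6,5):1·5+10→15
@7  (7,2):274·6+120→1764, (7,3):225·6+274→1624, (7,4):85·6+225→735, (7,5):15·6+85→175
@8  (8,3):1624·7+1764→13132, (8,4):735·7+1624→6769, (8,5):175·7+735→1960
Read c(8,3) = 13132, c(8,4) = 6769, c(8,5) = 1960.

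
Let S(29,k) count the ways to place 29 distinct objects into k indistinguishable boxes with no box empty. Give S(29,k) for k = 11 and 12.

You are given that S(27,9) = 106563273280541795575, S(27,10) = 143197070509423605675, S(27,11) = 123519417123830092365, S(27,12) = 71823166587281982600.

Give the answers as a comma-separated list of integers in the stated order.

18059551225961878690915, 13326679652926121224470

i=28: T(28,10)=106563273280541795575+10·143197070509423605675=1538533978374777852325 | T(28,11)=143197070509423605675+11·123519417123830092365=1501910658871554621690 | T(28,12)=123519417123830092365+12·71823166587281982600=985397416171213883565
i=29: T(29,11)=1538533978374777852325+11·1501910658871554621690=18059551225961878690915 | T(29,12)=1501910658871554621690+12·985397416171213883565=13326679652926121224470
Read S(29,11) = 18059551225961878690915, S(29,12) = 13326679652926121224470.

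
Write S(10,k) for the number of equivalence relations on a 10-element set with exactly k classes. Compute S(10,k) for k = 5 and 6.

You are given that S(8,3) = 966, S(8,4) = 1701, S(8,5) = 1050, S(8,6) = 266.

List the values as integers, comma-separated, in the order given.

42525, 22827

i=9: T(9,4)=966+4·1701=7770 | T(9,5)=1701+5·1050=6951 | T(9,6)=1050+6·266=2646
i=10: T(10,5)=7770+5·6951=42525 | T(10,6)=6951+6·2646=22827
Read S(10,5) = 42525, S(10,6) = 22827.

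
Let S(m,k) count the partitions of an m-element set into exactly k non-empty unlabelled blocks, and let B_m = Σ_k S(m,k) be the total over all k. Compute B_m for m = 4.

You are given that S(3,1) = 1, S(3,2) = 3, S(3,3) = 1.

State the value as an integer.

r4: T_4,1=1×1+0=1; T_4,2=2×3+1=7; T_4,3=3×1+3=6; T_4,4=4×0+1=1
B_4 = ΣS(4,k) = 1+7+6+1 = 15

15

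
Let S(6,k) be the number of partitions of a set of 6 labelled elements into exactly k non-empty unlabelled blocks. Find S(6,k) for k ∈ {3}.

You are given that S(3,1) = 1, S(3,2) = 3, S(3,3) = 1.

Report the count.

@4  (4,1):1·1+0→1, (4,2):3·2+1→7, (4,3):1·3+3→6
@5  (5,2):7·2+1→15, (5,3):6·3+7→25
@6  (6,3):25·3+15→90
Read S(6,3) = 90.

90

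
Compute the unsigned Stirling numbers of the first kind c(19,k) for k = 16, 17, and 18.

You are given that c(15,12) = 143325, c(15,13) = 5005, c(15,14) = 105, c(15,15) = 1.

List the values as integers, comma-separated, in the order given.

662796, 13566, 171

row 16: T[16][13]=15·5005+143325=218400  T[16][14]=15·105+5005=6580  T[16][15]=15·1+105=120  T[16][16]=15·0+1=1
row 17: T[17][14]=16·6580+218400=323680  T[17][15]=16·120+6580=8500  T[17][16]=16·1+120=136  T[17][17]=16·0+1=1
row 18: T[18][15]=17·8500+323680=468180  T[18][16]=17·136+8500=10812  T[18][17]=17·1+136=153  T[18][18]=17·0+1=1
row 19: T[19][16]=18·10812+468180=662796  T[19][17]=18·153+10812=13566  T[19][18]=18·1+153=171
Read c(19,16) = 662796, c(19,17) = 13566, c(19,18) = 171.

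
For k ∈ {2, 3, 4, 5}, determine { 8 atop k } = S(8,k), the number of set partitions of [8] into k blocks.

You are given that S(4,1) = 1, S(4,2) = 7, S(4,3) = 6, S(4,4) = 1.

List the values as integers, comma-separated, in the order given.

127, 966, 1701, 1050

[5] T[5,1]:1*1+0=1 · T[5,2]:2*7+1=15 · T[5,3]:3*6+7=25 · T[5,4]:4*1+6=10 · T[5,5]:5*0+1=1
[6] T[6,1]:1*1+0=1 · T[6,2]:2*15+1=31 · T[6,3]:3*25+15=90 · T[6,4]:4*10+25=65 · T[6,5]:5*1+10=15
[7] T[7,1]:1*1+0=1 · T[7,2]:2*31+1=63 · T[7,3]:3*90+31=301 · T[7,4]:4*65+90=350 · T[7,5]:5*15+65=140
[8] T[8,2]:2*63+1=127 · T[8,3]:3*301+63=966 · T[8,4]:4*350+301=1701 · T[8,5]:5*140+350=1050
Read S(8,2) = 127, S(8,3) = 966, S(8,4) = 1701, S(8,5) = 1050.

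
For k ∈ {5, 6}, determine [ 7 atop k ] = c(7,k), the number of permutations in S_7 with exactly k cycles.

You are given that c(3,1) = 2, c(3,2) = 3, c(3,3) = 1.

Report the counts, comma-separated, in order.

r4: T_4,2=3×3+2=11; T_4,3=3×1+3=6; T_4,4=3×0+1=1
r5: T_5,3=4×6+11=35; T_5,4=4×1+6=10; T_5,5=4×0+1=1
r6: T_6,4=5×10+35=85; T_6,5=5×1+10=15; T_6,6=5×0+1=1
r7: T_7,5=6×15+85=175; T_7,6=6×1+15=21
Read c(7,5) = 175, c(7,6) = 21.

175, 21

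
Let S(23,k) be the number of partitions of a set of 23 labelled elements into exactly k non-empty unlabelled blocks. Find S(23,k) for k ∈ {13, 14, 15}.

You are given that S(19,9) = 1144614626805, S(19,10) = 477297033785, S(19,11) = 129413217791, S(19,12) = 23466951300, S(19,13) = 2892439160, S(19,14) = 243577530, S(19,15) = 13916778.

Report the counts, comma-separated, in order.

row 20: T[20][10]=10·477297033785+1144614626805=5917584964655  T[20][11]=11·129413217791+477297033785=1900842429486  T[20][12]=12·23466951300+129413217791=411016633391  T[20][13]=13·2892439160+23466951300=61068660380  T[20][14]=14·243577530+2892439160=6302524580  T[20][15]=15·13916778+243577530=452329200
row 21: T[21][11]=11·1900842429486+5917584964655=26826851689001  T[21][12]=12·411016633391+1900842429486=6833042030178  T[21][13]=13·61068660380+411016633391=1204909218331  T[21][14]=14·6302524580+61068660380=149304004500  T[21][15]=15·452329200+6302524580=13087462580
row 22: T[22][12]=12·6833042030178+26826851689001=108823356051137  T[22][13]=13·1204909218331+6833042030178=22496861868481  T[22][14]=14·149304004500+1204909218331=3295165281331  T[22][15]=15·13087462580+149304004500=345615943200
row 23: T[23][13]=13·22496861868481+108823356051137=401282560341390  T[23][14]=14·3295165281331+22496861868481=68629175807115  T[23][15]=15·345615943200+3295165281331=8479404429331
Read S(23,13) = 401282560341390, S(23,14) = 68629175807115, S(23,15) = 8479404429331.

401282560341390, 68629175807115, 8479404429331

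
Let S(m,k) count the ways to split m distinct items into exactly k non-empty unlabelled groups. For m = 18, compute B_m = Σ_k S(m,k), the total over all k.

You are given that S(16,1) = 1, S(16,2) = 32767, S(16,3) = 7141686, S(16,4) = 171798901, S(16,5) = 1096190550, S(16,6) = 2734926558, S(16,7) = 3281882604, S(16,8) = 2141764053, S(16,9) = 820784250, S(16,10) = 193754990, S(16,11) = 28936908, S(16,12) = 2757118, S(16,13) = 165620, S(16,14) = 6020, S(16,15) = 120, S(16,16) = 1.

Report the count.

682076806159

row 17: T[17][1]=1·1+0=1  T[17][2]=2·32767+1=65535  T[17][3]=3·7141686+32767=21457825  T[17][4]=4·171798901+7141686=694337290  T[17][5]=5·1096190550+171798901=5652751651  T[17][6]=6·2734926558+1096190550=17505749898  T[17][7]=7·3281882604+2734926558=25708104786  T[17][8]=8·2141764053+3281882604=20415995028  T[17][9]=9·820784250+2141764053=9528822303  T[17][10]=10·193754990+820784250=2758334150  T[17][11]=11·28936908+193754990=512060978  T[17][12]=12·2757118+28936908=62022324  T[17][13]=13·165620+2757118=4910178  T[17][14]=14·6020+165620=249900  T[17][15]=15·120+6020=7820  T[17][16]=16·1+120=136  T[17][17]=17·0+1=1
row 18: T[18][1]=1·1+0=1  T[18][2]=2·65535+1=131071  T[18][3]=3·21457825+65535=64439010  T[18][4]=4·694337290+21457825=2798806985  T[18][5]=5·5652751651+694337290=28958095545  T[18][6]=6·17505749898+5652751651=110687251039  T[18][7]=7·25708104786+17505749898=197462483400  T[18][8]=8·20415995028+25708104786=189036065010  T[18][9]=9·9528822303+20415995028=106175395755  T[18][10]=10·2758334150+9528822303=37112163803  T[18][11]=11·512060978+2758334150=8391004908  T[18][12]=12·62022324+512060978=1256328866  T[18][13]=13·4910178+62022324=125854638  T[18][14]=14·249900+4910178=8408778  T[18][15]=15·7820+249900=367200  T[18][16]=16·136+7820=9996  T[18][17]=17·1+136=153  T[18][18]=18·0+1=1
B_18 = ΣS(18,k) = 1+131071+64439010+2798806985+28958095545+110687251039+197462483400+189036065010+106175395755+37112163803+8391004908+1256328866+125854638+8408778+367200+9996+153+1 = 682076806159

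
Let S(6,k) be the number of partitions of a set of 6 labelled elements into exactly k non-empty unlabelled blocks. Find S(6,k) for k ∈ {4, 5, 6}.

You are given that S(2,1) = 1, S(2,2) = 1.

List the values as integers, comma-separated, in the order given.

65, 15, 1

row 3: T[3][1]=1·1+0=1  T[3][2]=2·1+1=3  T[3][3]=3·0+1=1
row 4: T[4][2]=2·3+1=7  T[4][3]=3·1+3=6  T[4][4]=4·0+1=1
row 5: T[5][3]=3·6+7=25  T[5][4]=4·1+6=10  T[5][5]=5·0+1=1
row 6: T[6][4]=4·10+25=65  T[6][5]=5·1+10=15  T[6][6]=6·0+1=1
Read S(6,4) = 65, S(6,5) = 15, S(6,6) = 1.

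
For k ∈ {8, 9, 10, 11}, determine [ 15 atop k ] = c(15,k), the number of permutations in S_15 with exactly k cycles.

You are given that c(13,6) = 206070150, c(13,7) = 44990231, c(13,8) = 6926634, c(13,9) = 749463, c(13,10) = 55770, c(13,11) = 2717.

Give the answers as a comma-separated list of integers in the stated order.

2681453775, 368411615, 37312275, 2749747

row 14: T[14][7]=13·44990231+206070150=790943153  T[14][8]=13·6926634+44990231=135036473  T[14][9]=13·749463+6926634=16669653  T[14][10]=13·55770+749463=1474473  T[14][11]=13·2717+55770=91091
row 15: T[15][8]=14·135036473+790943153=2681453775  T[15][9]=14·16669653+135036473=368411615  T[15][10]=14·1474473+16669653=37312275  T[15][11]=14·91091+1474473=2749747
Read c(15,8) = 2681453775, c(15,9) = 368411615, c(15,10) = 37312275, c(15,11) = 2749747.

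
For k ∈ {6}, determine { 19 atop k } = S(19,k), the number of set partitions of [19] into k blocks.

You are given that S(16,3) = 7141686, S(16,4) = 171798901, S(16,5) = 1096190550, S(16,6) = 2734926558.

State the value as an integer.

[17] T[17,4]:4*171798901+7141686=694337290 · T[17,5]:5*1096190550+171798901=5652751651 · T[17,6]:6*2734926558+1096190550=17505749898
[18] T[18,5]:5*5652751651+694337290=28958095545 · T[18,6]:6*17505749898+5652751651=110687251039
[19] T[19,6]:6*110687251039+28958095545=693081601779
Read S(19,6) = 693081601779.

693081601779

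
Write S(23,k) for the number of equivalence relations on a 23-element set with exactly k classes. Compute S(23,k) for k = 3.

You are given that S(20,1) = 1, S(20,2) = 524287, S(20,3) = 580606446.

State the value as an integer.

i=21: T(21,1)=0+1·1=1 | T(21,2)=1+2·524287=1048575 | T(21,3)=524287+3·580606446=1742343625
i=22: T(22,2)=1+2·1048575=2097151 | T(22,3)=1048575+3·1742343625=5228079450
i=23: T(23,3)=2097151+3·5228079450=15686335501
Read S(23,3) = 15686335501.

15686335501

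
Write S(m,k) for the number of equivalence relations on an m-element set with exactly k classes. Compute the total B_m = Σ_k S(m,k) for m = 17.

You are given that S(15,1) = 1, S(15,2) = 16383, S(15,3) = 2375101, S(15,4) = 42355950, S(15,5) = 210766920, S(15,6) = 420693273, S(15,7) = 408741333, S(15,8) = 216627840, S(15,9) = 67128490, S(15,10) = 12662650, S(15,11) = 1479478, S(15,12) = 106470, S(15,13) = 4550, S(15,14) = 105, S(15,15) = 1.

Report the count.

82864869804

[16] T[16,1]:1*1+0=1 · T[16,2]:2*16383+1=32767 · T[16,3]:3*2375101+16383=7141686 · T[16,4]:4*42355950+2375101=171798901 · T[16,5]:5*210766920+42355950=1096190550 · T[16,6]:6*420693273+210766920=2734926558 · T[16,7]:7*408741333+420693273=3281882604 · T[16,8]:8*216627840+408741333=2141764053 · T[16,9]:9*67128490+216627840=820784250 · T[16,10]:10*12662650+67128490=193754990 · T[16,11]:11*1479478+12662650=28936908 · T[16,12]:12*106470+1479478=2757118 · T[16,13]:13*4550+106470=165620 · T[16,14]:14*105+4550=6020 · T[16,15]:15*1+105=120 · T[16,16]:16*0+1=1
[17] T[17,1]:1*1+0=1 · T[17,2]:2*32767+1=65535 · T[17,3]:3*7141686+32767=21457825 · T[17,4]:4*171798901+7141686=694337290 · T[17,5]:5*1096190550+171798901=5652751651 · T[17,6]:6*2734926558+1096190550=17505749898 · T[17,7]:7*3281882604+2734926558=25708104786 · T[17,8]:8*2141764053+3281882604=20415995028 · T[17,9]:9*820784250+2141764053=9528822303 · T[17,10]:10*193754990+820784250=2758334150 · T[17,11]:11*28936908+193754990=512060978 · T[17,12]:12*2757118+28936908=62022324 · T[17,13]:13*165620+2757118=4910178 · T[17,14]:14*6020+165620=249900 · T[17,15]:15*120+6020=7820 · T[17,16]:16*1+120=136 · T[17,17]:17*0+1=1
B_17 = ΣS(17,k) = 1+65535+21457825+694337290+5652751651+17505749898+25708104786+20415995028+9528822303+2758334150+512060978+62022324+4910178+249900+7820+136+1 = 82864869804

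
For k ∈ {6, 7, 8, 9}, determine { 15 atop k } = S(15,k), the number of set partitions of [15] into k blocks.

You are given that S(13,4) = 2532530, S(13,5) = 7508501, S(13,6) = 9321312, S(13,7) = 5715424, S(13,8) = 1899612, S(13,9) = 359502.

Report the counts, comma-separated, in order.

420693273, 408741333, 216627840, 67128490

@14  (14,5):7508501·5+2532530→40075035, (14,6):9321312·6+7508501→63436373, (14,7):5715424·7+9321312→49329280, (14,8):1899612·8+5715424→20912320, (14,9):359502·9+1899612→5135130
@15  (15,6):63436373·6+40075035→420693273, (15,7):49329280·7+63436373→408741333, (15,8):20912320·8+49329280→216627840, (15,9):5135130·9+20912320→67128490
Read S(15,6) = 420693273, S(15,7) = 408741333, S(15,8) = 216627840, S(15,9) = 67128490.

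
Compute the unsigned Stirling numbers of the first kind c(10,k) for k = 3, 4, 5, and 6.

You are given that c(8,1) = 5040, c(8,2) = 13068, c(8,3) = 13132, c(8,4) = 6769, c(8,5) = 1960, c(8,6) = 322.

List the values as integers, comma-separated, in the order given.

1172700, 723680, 269325, 63273

[9] T[9,2]:8*13068+5040=109584 · T[9,3]:8*13132+13068=118124 · T[9,4]:8*6769+13132=67284 · T[9,5]:8*1960+6769=22449 · T[9,6]:8*322+1960=4536
[10] T[10,3]:9*118124+109584=1172700 · T[10,4]:9*67284+118124=723680 · T[10,5]:9*22449+67284=269325 · T[10,6]:9*4536+22449=63273
Read c(10,3) = 1172700, c(10,4) = 723680, c(10,5) = 269325, c(10,6) = 63273.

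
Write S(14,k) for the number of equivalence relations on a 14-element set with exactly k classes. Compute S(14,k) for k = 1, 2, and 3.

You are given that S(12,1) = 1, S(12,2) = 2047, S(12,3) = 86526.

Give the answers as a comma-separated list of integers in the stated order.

1, 8191, 788970

@13  (13,1):1·1+0→1, (13,2):2047·2+1→4095, (13,3):86526·3+2047→261625
@14  (14,1):1·1+0→1, (14,2):4095·2+1→8191, (14,3):261625·3+4095→788970
Read S(14,1) = 1, S(14,2) = 8191, S(14,3) = 788970.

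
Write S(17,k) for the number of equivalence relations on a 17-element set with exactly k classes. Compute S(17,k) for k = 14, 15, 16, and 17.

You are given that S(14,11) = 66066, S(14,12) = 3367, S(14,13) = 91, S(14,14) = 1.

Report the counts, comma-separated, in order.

249900, 7820, 136, 1

[15] T[15,12]:12*3367+66066=106470 · T[15,13]:13*91+3367=4550 · T[15,14]:14*1+91=105 · T[15,15]:15*0+1=1
[16] T[16,13]:13*4550+106470=165620 · T[16,14]:14*105+4550=6020 · T[16,15]:15*1+105=120 · T[16,16]:16*0+1=1
[17] T[17,14]:14*6020+165620=249900 · T[17,15]:15*120+6020=7820 · T[17,16]:16*1+120=136 · T[17,17]:17*0+1=1
Read S(17,14) = 249900, S(17,15) = 7820, S(17,16) = 136, S(17,17) = 1.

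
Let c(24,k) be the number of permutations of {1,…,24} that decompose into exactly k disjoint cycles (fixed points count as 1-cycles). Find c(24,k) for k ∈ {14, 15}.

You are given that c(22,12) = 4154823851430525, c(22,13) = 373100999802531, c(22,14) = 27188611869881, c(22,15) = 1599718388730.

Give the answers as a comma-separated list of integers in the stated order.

34701806448704206, 2406046038644556

[23] T[23,13]:22*373100999802531+4154823851430525=12363045847086207 · T[23,14]:22*27188611869881+373100999802531=971250460939913 · T[23,15]:22*1599718388730+27188611869881=62382416421941
[24] T[24,14]:23*971250460939913+12363045847086207=34701806448704206 · T[24,15]:23*62382416421941+971250460939913=2406046038644556
Read c(24,14) = 34701806448704206, c(24,15) = 2406046038644556.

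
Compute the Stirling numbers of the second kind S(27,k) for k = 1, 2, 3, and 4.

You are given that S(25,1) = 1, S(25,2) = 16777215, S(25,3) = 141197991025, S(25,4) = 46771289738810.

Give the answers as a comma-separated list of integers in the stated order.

1, 67108863, 1270865805301, 749329038535350

@26  (26,1):1·1+0→1, (26,2):16777215·2+1→33554431, (26,3):141197991025·3+16777215→423610750290, (26,4):46771289738810·4+141197991025→187226356946265
@27  (27,1):1·1+0→1, (27,2):33554431·2+1→67108863, (27,3):423610750290·3+33554431→1270865805301, (27,4):187226356946265·4+423610750290→749329038535350
Read S(27,1) = 1, S(27,2) = 67108863, S(27,3) = 1270865805301, S(27,4) = 749329038535350.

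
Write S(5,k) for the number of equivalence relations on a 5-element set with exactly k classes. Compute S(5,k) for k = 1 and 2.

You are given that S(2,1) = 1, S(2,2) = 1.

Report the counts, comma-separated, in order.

1, 15

row 3: T[3][1]=1·1+0=1  T[3][2]=2·1+1=3
row 4: T[4][1]=1·1+0=1  T[4][2]=2·3+1=7
row 5: T[5][1]=1·1+0=1  T[5][2]=2·7+1=15
Read S(5,1) = 1, S(5,2) = 15.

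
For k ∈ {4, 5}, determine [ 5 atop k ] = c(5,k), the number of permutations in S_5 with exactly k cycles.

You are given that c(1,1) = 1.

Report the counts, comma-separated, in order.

10, 1

row 2: T[2][1]=1·1+0=1  T[2][2]=1·0+1=1
row 3: T[3][2]=2·1+1=3  T[3][3]=2·0+1=1
row 4: T[4][3]=3·1+3=6  T[4][4]=3·0+1=1
row 5: T[5][4]=4·1+6=10  T[5][5]=4·0+1=1
Read c(5,4) = 10, c(5,5) = 1.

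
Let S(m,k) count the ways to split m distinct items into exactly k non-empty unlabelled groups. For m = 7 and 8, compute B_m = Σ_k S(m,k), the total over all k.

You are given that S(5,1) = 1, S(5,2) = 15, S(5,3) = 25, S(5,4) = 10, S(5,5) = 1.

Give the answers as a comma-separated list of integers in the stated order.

877, 4140

row 6: T[6][1]=1·1+0=1  T[6][2]=2·15+1=31  T[6][3]=3·25+15=90  T[6][4]=4·10+25=65  T[6][5]=5·1+10=15  T[6][6]=6·0+1=1
row 7: T[7][1]=1·1+0=1  T[7][2]=2·31+1=63  T[7][3]=3·90+31=301  T[7][4]=4·65+90=350  T[7][5]=5·15+65=140  T[7][6]=6·1+15=21  T[7][7]=7·0+1=1
row 8: T[8][1]=1·1+0=1  T[8][2]=2·63+1=127  T[8][3]=3·301+63=966  T[8][4]=4·350+301=1701  T[8][5]=5·140+350=1050  T[8][6]=6·21+140=266  T[8][7]=7·1+21=28  T[8][8]=8·0+1=1
B_7 = ΣS(7,k) = 1+63+301+350+140+21+1 = 877
B_8 = ΣS(8,k) = 1+127+966+1701+1050+266+28+1 = 4140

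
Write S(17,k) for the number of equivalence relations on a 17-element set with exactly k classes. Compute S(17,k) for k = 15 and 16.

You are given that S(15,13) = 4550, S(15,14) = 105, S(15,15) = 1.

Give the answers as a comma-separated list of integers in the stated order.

r16: T_16,14=14×105+4550=6020; T_16,15=15×1+105=120; T_16,16=16×0+1=1
r17: T_17,15=15×120+6020=7820; T_17,16=16×1+120=136
Read S(17,15) = 7820, S(17,16) = 136.

7820, 136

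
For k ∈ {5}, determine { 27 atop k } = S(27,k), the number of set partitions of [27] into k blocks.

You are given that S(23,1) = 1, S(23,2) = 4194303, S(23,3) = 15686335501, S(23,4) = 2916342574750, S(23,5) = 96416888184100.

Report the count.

61338207158409090

row 24: T[24][2]=2·4194303+1=8388607  T[24][3]=3·15686335501+4194303=47063200806  T[24][4]=4·2916342574750+15686335501=11681056634501  T[24][5]=5·96416888184100+2916342574750=485000783495250
row 25: T[25][3]=3·47063200806+8388607=141197991025  T[25][4]=4·11681056634501+47063200806=46771289738810  T[25][5]=5·485000783495250+11681056634501=2436684974110751
row 26: T[26][4]=4·46771289738810+141197991025=187226356946265  T[26][5]=5·2436684974110751+46771289738810=12230196160292565
row 27: T[27][5]=5·12230196160292565+187226356946265=61338207158409090
Read S(27,5) = 61338207158409090.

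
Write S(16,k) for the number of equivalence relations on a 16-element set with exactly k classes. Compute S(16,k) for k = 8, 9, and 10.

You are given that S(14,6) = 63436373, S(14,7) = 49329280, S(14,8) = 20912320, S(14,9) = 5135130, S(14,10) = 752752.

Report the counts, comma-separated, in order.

2141764053, 820784250, 193754990

r15: T_15,7=7×49329280+63436373=408741333; T_15,8=8×20912320+49329280=216627840; T_15,9=9×5135130+20912320=67128490; T_15,10=10×752752+5135130=12662650
r16: T_16,8=8×216627840+408741333=2141764053; T_16,9=9×67128490+216627840=820784250; T_16,10=10×12662650+67128490=193754990
Read S(16,8) = 2141764053, S(16,9) = 820784250, S(16,10) = 193754990.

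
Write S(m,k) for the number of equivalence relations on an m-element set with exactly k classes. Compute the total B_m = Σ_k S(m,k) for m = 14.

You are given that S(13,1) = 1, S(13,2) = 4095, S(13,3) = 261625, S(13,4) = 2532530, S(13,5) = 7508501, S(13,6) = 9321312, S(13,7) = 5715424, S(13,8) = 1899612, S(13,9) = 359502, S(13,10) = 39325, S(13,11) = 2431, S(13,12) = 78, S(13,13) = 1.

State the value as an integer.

row 14: T[14][1]=1·1+0=1  T[14][2]=2·4095+1=8191  T[14][3]=3·261625+4095=788970  T[14][4]=4·2532530+261625=10391745  T[14][5]=5·7508501+2532530=40075035  T[14][6]=6·9321312+7508501=63436373  T[14][7]=7·5715424+9321312=49329280  T[14][8]=8·1899612+5715424=20912320  T[14][9]=9·359502+1899612=5135130  T[14][10]=10·39325+359502=752752  T[14][11]=11·2431+39325=66066  T[14][12]=12·78+2431=3367  T[14][13]=13·1+78=91  T[14][14]=14·0+1=1
B_14 = ΣS(14,k) = 1+8191+788970+10391745+40075035+63436373+49329280+20912320+5135130+752752+66066+3367+91+1 = 190899322

190899322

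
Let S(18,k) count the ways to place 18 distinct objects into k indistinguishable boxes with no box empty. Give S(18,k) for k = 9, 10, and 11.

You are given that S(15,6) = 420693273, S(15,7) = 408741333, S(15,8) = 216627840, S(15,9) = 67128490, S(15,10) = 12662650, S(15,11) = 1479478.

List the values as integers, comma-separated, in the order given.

[16] T[16,7]:7*408741333+420693273=3281882604 · T[16,8]:8*216627840+408741333=2141764053 · T[16,9]:9*67128490+216627840=820784250 · T[16,10]:10*12662650+67128490=193754990 · T[16,11]:11*1479478+12662650=28936908
[17] T[17,8]:8*2141764053+3281882604=20415995028 · T[17,9]:9*820784250+2141764053=9528822303 · T[17,10]:10*193754990+820784250=2758334150 · T[17,11]:11*28936908+193754990=512060978
[18] T[18,9]:9*9528822303+20415995028=106175395755 · T[18,10]:10*2758334150+9528822303=37112163803 · T[18,11]:11*512060978+2758334150=8391004908
Read S(18,9) = 106175395755, S(18,10) = 37112163803, S(18,11) = 8391004908.

106175395755, 37112163803, 8391004908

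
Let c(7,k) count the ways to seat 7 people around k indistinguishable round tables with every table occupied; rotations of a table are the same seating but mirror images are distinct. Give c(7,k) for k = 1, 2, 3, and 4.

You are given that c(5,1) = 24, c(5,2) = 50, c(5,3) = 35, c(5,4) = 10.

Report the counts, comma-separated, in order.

720, 1764, 1624, 735

[6] T[6,1]:5*24+0=120 · T[6,2]:5*50+24=274 · T[6,3]:5*35+50=225 · T[6,4]:5*10+35=85
[7] T[7,1]:6*120+0=720 · T[7,2]:6*274+120=1764 · T[7,3]:6*225+274=1624 · T[7,4]:6*85+225=735
Read c(7,1) = 720, c(7,2) = 1764, c(7,3) = 1624, c(7,4) = 735.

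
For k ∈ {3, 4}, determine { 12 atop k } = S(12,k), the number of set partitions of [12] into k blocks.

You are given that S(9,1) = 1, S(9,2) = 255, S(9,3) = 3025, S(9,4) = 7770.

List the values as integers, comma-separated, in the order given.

86526, 611501

row 10: T[10][1]=1·1+0=1  T[10][2]=2·255+1=511  T[10][3]=3·3025+255=9330  T[10][4]=4·7770+3025=34105
row 11: T[11][2]=2·511+1=1023  T[11][3]=3·9330+511=28501  T[11][4]=4·34105+9330=145750
row 12: T[12][3]=3·28501+1023=86526  T[12][4]=4·145750+28501=611501
Read S(12,3) = 86526, S(12,4) = 611501.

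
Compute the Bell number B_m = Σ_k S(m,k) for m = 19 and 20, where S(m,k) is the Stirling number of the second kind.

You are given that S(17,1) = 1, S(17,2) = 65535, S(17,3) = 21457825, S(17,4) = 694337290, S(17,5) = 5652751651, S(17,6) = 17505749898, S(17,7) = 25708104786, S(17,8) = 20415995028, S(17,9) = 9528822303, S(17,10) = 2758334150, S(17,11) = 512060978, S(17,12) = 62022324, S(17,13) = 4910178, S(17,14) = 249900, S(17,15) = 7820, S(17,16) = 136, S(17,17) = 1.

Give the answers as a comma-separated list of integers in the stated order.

5832742205057, 51724158235372

[18] T[18,1]:1*1+0=1 · T[18,2]:2*65535+1=131071 · T[18,3]:3*21457825+65535=64439010 · T[18,4]:4*694337290+21457825=2798806985 · T[18,5]:5*5652751651+694337290=28958095545 · T[18,6]:6*17505749898+5652751651=110687251039 · T[18,7]:7*25708104786+17505749898=197462483400 · T[18,8]:8*20415995028+25708104786=189036065010 · T[18,9]:9*9528822303+20415995028=106175395755 · T[18,10]:10*2758334150+9528822303=37112163803 · T[18,11]:11*512060978+2758334150=8391004908 · T[18,12]:12*62022324+512060978=1256328866 · T[18,13]:13*4910178+62022324=125854638 · T[18,14]:14*249900+4910178=8408778 · T[18,15]:15*7820+249900=367200 · T[18,16]:16*136+7820=9996 · T[18,17]:17*1+136=153 · T[18,18]:18*0+1=1
[19] T[19,1]:1*1+0=1 · T[19,2]:2*131071+1=262143 · T[19,3]:3*64439010+131071=193448101 · T[19,4]:4*2798806985+64439010=11259666950 · T[19,5]:5*28958095545+2798806985=147589284710 · T[19,6]:6*110687251039+28958095545=693081601779 · T[19,7]:7*197462483400+110687251039=1492924634839 · T[19,8]:8*189036065010+197462483400=1709751003480 · T[19,9]:9*106175395755+189036065010=1144614626805 · T[19,10]:10*37112163803+106175395755=477297033785 · T[19,11]:11*8391004908+37112163803=129413217791 · T[19,12]:12*1256328866+8391004908=23466951300 · T[19,13]:13*125854638+1256328866=2892439160 · T[19,14]:14*8408778+125854638=243577530 · T[19,15]:15*367200+8408778=13916778 · T[19,16]:16*9996+367200=527136 · T[19,17]:17*153+9996=12597 · T[19,18]:18*1+153=171 · T[19,19]:19*0+1=1
[20] T[20,1]:1*1+0=1 · T[20,2]:2*262143+1=524287 · T[20,3]:3*193448101+262143=580606446 · T[20,4]:4*11259666950+193448101=45232115901 · T[20,5]:5*147589284710+11259666950=749206090500 · T[20,6]:6*693081601779+147589284710=4306078895384 · T[20,7]:7*1492924634839+693081601779=11143554045652 · T[20,8]:8*1709751003480+1492924634839=15170932662679 · T[20,9]:9*1144614626805+1709751003480=12011282644725 · T[20,10]:10*477297033785+1144614626805=5917584964655 · T[20,11]:11*129413217791+477297033785=1900842429486 · T[20,12]:12*23466951300+129413217791=411016633391 · T[20,13]:13*2892439160+23466951300=61068660380 · T[20,14]:14*243577530+2892439160=6302524580 · T[20,15]:15*13916778+243577530=452329200 · T[20,16]:16*527136+13916778=22350954 · T[20,17]:17*12597+527136=741285 · T[20,18]:18*171+12597=15675 · T[20,19]:19*1+171=190 · T[20,20]:20*0+1=1
B_19 = ΣS(19,k) = 1+262143+193448101+11259666950+147589284710+693081601779+1492924634839+1709751003480+1144614626805+477297033785+129413217791+23466951300+2892439160+243577530+13916778+527136+12597+171+1 = 5832742205057
B_20 = ΣS(20,k) = 1+524287+580606446+45232115901+749206090500+4306078895384+11143554045652+15170932662679+12011282644725+5917584964655+1900842429486+411016633391+61068660380+6302524580+452329200+22350954+741285+15675+190+1 = 51724158235372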